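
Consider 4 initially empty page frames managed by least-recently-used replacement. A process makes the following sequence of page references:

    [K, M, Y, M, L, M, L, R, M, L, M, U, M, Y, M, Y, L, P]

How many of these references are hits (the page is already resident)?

K → fault, frames {K}
M → fault, frames {K,M}
Y → fault, frames {K,M,Y}
M → hit
L → fault, frames {K,Y,M,L}
M → hit
L → hit
R → fault, evict K, frames {Y,M,L,R}
M → hit
L → hit
M → hit
U → fault, evict Y, frames {R,L,M,U}
M → hit
Y → fault, evict R, frames {L,U,M,Y}
M → hit
Y → hit
L → hit
P → fault, evict U, frames {M,Y,L,P}
Hits: 10.

10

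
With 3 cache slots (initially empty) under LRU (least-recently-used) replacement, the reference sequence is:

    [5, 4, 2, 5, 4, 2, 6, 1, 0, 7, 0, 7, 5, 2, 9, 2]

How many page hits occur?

6

5 -> miss, frames {5}
4 -> miss, frames {5,4}
2 -> miss, frames {5,4,2}
5 -> hit
4 -> hit
2 -> hit
6 -> miss, evict 5, frames {4,2,6}
1 -> miss, evict 4, frames {2,6,1}
0 -> miss, evict 2, frames {6,1,0}
7 -> miss, evict 6, frames {1,0,7}
0 -> hit
7 -> hit
5 -> miss, evict 1, frames {0,7,5}
2 -> miss, evict 0, frames {7,5,2}
9 -> miss, evict 7, frames {5,2,9}
2 -> hit
Hits: 6.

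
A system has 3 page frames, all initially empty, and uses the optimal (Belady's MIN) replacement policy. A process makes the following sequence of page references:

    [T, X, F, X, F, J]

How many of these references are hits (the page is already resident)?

2

T: miss, frames (T)
X: miss, frames (T X)
F: miss, frames (T X F)
X: hit
F: hit
J: miss, evict F, frames (T X J)
Hits: 2.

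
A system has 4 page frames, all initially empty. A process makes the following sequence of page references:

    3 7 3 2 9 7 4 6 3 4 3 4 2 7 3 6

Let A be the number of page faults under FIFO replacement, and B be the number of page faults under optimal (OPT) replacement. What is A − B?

2

Under FIFO: F F . F F . F F F . . . F F . . → 9 faults.
Under OPT: F F . F F . F F . . . . . F . . → 7 faults.
A − B = 9 − 7 = 2.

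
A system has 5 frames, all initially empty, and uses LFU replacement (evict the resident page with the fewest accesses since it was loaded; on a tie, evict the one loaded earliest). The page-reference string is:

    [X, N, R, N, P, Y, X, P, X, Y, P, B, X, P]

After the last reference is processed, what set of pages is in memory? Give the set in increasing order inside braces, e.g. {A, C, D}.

X -> fault, frames [X]
N -> fault, frames [X, N]
R -> fault, frames [X, N, R]
N -> hit
P -> fault, frames [X, N, R, P]
Y -> fault, frames [X, N, R, P, Y]
X -> hit
P -> hit
X -> hit
Y -> hit
P -> hit
B -> fault, evict R, frames [X, N, P, Y, B]
X -> hit
P -> hit

{B, N, P, X, Y}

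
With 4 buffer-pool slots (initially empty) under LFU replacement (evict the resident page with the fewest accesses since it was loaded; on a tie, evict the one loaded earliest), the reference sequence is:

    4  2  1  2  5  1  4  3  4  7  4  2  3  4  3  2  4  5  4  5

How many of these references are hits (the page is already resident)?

4: fault, frames (4)
2: fault, frames (4 2)
1: fault, frames (4 2 1)
2: hit
5: fault, frames (4 2 1 5)
1: hit
4: hit
3: fault, evict 5, frames (4 2 1 3)
4: hit
7: fault, evict 3, frames (4 2 1 7)
4: hit
2: hit
3: fault, evict 7, frames (4 2 1 3)
4: hit
3: hit
2: hit
4: hit
5: fault, evict 1, frames (4 2 3 5)
4: hit
5: hit
Hits: 12.

12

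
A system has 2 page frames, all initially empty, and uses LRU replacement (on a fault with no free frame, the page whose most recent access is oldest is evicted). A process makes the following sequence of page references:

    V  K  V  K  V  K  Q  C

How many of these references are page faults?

V → miss, frames [V]
K → miss, frames [V, K]
V → hit
K → hit
V → hit
K → hit
Q → miss, evict V, frames [K, Q]
C → miss, evict K, frames [Q, C]
Page faults: 4.

4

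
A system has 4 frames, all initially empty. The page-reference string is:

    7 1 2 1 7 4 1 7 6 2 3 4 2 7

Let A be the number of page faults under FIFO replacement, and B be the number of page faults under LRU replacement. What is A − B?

Under FIFO: F F F . . F . . F . F . . F → 7 faults.
Under LRU: F F F . . F . . F F F F . F → 9 faults.
A − B = 7 − 9 = -2.

-2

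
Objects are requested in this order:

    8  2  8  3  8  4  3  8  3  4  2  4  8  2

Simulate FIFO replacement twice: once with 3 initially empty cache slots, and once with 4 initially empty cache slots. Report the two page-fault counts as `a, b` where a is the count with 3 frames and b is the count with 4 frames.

3 frames: F F . F . F . F . . F . . . → 6 faults.
4 frames: F F . F . F . . . . . . . . → 4 faults.
4 < 6: adding a frame reduced faults, as is typical.

6, 4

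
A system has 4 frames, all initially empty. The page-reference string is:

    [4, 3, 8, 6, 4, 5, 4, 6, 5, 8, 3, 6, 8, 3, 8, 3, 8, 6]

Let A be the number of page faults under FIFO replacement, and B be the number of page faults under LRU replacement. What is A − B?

3

Under FIFO: F F F F . F F . . . F . F . . . . F → 9 faults.
Under LRU: F F F F . F . . . . F . . . . . . . → 6 faults.
A − B = 9 − 6 = 3.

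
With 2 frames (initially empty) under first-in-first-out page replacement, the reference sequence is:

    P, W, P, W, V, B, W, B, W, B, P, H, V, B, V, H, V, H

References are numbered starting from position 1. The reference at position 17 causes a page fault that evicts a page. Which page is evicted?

B

pos 1: P: fault, frames {P}
pos 2: W: fault, frames {P,W}
pos 3: P: hit
pos 4: W: hit
pos 5: V: fault, evict P, frames {W,V}
pos 6: B: fault, evict W, frames {V,B}
pos 7: W: fault, evict V, frames {B,W}
pos 8: B: hit
pos 9: W: hit
pos 10: B: hit
pos 11: P: fault, evict B, frames {W,P}
pos 12: H: fault, evict W, frames {P,H}
pos 13: V: fault, evict P, frames {H,V}
pos 14: B: fault, evict H, frames {V,B}
pos 15: V: hit
pos 16: H: fault, evict V, frames {B,H}
pos 17: V: fault, evict B, frames {H,V}
At position 17, page B is evicted.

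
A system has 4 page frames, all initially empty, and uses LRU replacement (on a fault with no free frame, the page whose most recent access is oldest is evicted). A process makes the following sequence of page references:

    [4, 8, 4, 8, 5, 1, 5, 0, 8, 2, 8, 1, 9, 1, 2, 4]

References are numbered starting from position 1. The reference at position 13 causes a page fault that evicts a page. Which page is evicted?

0

pos 1: 4 -> miss, frames {4}
pos 2: 8 -> miss, frames {4,8}
pos 3: 4 -> hit
pos 4: 8 -> hit
pos 5: 5 -> miss, frames {4,8,5}
pos 6: 1 -> miss, frames {4,8,5,1}
pos 7: 5 -> hit
pos 8: 0 -> miss, evict 4, frames {8,1,5,0}
pos 9: 8 -> hit
pos 10: 2 -> miss, evict 1, frames {5,0,8,2}
pos 11: 8 -> hit
pos 12: 1 -> miss, evict 5, frames {0,2,8,1}
pos 13: 9 -> miss, evict 0, frames {2,8,1,9}
At position 13, page 0 is evicted.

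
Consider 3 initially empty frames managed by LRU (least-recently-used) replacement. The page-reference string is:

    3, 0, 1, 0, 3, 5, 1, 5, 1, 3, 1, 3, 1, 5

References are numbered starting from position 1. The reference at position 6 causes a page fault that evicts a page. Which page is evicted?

pos 1: 3 → miss, frames (3)
pos 2: 0 → miss, frames (3 0)
pos 3: 1 → miss, frames (3 0 1)
pos 4: 0 → hit
pos 5: 3 → hit
pos 6: 5 → miss, evict 1, frames (0 3 5)
At position 6, page 1 is evicted.

1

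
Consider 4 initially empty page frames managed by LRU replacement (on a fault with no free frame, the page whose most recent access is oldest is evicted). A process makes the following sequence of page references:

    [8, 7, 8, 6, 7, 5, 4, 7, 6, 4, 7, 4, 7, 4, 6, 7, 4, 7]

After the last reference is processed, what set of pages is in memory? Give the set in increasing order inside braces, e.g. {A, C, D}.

{4, 5, 6, 7}

8 -> miss, frames (8)
7 -> miss, frames (8 7)
8 -> hit
6 -> miss, frames (7 8 6)
7 -> hit
5 -> miss, frames (8 6 7 5)
4 -> miss, evict 8, frames (6 7 5 4)
7 -> hit
6 -> hit
4 -> hit
7 -> hit
4 -> hit
7 -> hit
4 -> hit
6 -> hit
7 -> hit
4 -> hit
7 -> hit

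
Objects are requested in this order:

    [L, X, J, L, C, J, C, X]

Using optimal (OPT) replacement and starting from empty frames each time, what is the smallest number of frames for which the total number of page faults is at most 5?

2

f=1: 8 faults
f=2: 5 faults
f=3: 4 faults
f=4: 4 faults
Smallest f with faults ≤ 5 is 2.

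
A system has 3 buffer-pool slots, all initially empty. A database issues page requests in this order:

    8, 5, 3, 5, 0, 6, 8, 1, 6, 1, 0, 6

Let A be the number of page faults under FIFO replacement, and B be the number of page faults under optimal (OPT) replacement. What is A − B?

Under FIFO: F F F . F F F F . . F F → 9 faults.
Under OPT: F F F . F F . F . . . . → 6 faults.
A − B = 9 − 6 = 3.

3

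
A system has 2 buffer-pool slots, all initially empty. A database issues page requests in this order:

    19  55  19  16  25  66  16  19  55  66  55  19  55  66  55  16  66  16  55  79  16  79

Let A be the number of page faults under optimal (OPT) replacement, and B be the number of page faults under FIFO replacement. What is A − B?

Under OPT: F F . F F F . F F . . F . F . F . . F F . . → 12 faults.
Under FIFO: F F . F F F F F F F . F F F . F . . F F F . → 16 faults.
A − B = 12 − 16 = -4.

-4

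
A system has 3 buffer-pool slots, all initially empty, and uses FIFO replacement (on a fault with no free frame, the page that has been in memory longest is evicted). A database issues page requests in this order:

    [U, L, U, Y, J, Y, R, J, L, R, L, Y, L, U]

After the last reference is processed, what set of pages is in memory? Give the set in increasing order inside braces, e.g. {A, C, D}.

U -> fault, frames [U]
L -> fault, frames [U, L]
U -> hit
Y -> fault, frames [U, L, Y]
J -> fault, evict U, frames [L, Y, J]
Y -> hit
R -> fault, evict L, frames [Y, J, R]
J -> hit
L -> fault, evict Y, frames [J, R, L]
R -> hit
L -> hit
Y -> fault, evict J, frames [R, L, Y]
L -> hit
U -> fault, evict R, frames [L, Y, U]

{L, U, Y}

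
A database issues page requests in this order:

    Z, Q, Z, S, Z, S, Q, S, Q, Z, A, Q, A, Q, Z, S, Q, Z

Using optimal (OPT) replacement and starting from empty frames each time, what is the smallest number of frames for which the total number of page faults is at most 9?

2

f=1: 18 faults
f=2: 9 faults
f=3: 5 faults
f=4: 4 faults
Smallest f with faults ≤ 9 is 2.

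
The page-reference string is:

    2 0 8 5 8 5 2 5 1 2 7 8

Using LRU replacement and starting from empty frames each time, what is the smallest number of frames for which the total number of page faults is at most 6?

f=1: 12 faults
f=2: 9 faults
f=3: 8 faults
f=4: 7 faults
f=5: 6 faults
f=6: 6 faults
Smallest f with faults ≤ 6 is 5.

5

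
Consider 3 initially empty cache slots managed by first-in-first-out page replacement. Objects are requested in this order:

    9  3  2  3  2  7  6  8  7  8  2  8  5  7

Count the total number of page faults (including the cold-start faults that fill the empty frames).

9

9: miss, frames (9)
3: miss, frames (9 3)
2: miss, frames (9 3 2)
3: hit
2: hit
7: miss, evict 9, frames (3 2 7)
6: miss, evict 3, frames (2 7 6)
8: miss, evict 2, frames (7 6 8)
7: hit
8: hit
2: miss, evict 7, frames (6 8 2)
8: hit
5: miss, evict 6, frames (8 2 5)
7: miss, evict 8, frames (2 5 7)
Page faults: 9.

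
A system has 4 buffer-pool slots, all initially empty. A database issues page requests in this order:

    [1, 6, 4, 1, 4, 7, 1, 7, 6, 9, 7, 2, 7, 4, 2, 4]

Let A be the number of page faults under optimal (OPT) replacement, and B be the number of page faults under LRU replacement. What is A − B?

-1

Under OPT: F F F . . F . . . F . F . . . . → 6 faults.
Under LRU: F F F . . F . . . F . F . F . . → 7 faults.
A − B = 6 − 7 = -1.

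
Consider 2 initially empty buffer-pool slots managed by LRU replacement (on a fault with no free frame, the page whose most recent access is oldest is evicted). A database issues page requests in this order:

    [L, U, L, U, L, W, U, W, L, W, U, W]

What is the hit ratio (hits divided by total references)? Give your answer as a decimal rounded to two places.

L: miss, frames [L]
U: miss, frames [L, U]
L: hit
U: hit
L: hit
W: miss, evict U, frames [L, W]
U: miss, evict L, frames [W, U]
W: hit
L: miss, evict U, frames [W, L]
W: hit
U: miss, evict L, frames [W, U]
W: hit
Hits: 6 of 12 references → 6/12 = 0.5000.

0.50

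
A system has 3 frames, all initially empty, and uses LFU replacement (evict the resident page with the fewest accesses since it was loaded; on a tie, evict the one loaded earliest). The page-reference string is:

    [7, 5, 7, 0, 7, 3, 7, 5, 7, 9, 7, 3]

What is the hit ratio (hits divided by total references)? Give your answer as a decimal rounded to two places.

0.42

7: fault, frames {7}
5: fault, frames {7,5}
7: hit
0: fault, frames {7,5,0}
7: hit
3: fault, evict 5, frames {7,0,3}
7: hit
5: fault, evict 0, frames {7,3,5}
7: hit
9: fault, evict 3, frames {7,5,9}
7: hit
3: fault, evict 5, frames {7,9,3}
Hits: 5 of 12 references → 5/12 = 0.4167.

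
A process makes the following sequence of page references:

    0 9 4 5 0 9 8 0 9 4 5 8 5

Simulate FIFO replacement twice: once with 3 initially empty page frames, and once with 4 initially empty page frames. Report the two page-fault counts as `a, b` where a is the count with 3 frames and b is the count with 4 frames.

9, 10

3 frames: F F F F F F F . . F F . . → 9 faults.
4 frames: F F F F . . F F F F F F . → 10 faults.
10 > 9: adding a frame increased faults — Belady's anomaly.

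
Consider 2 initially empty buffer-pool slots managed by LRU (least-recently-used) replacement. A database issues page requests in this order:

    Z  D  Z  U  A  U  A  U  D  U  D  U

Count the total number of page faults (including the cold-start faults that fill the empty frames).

5

Z -> miss, frames (Z)
D -> miss, frames (Z D)
Z -> hit
U -> miss, evict D, frames (Z U)
A -> miss, evict Z, frames (U A)
U -> hit
A -> hit
U -> hit
D -> miss, evict A, frames (U D)
U -> hit
D -> hit
U -> hit
Page faults: 5.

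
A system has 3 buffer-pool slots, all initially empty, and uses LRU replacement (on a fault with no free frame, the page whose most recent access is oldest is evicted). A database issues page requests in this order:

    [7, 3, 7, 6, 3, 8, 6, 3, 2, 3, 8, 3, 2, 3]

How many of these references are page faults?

7 -> miss, frames {7}
3 -> miss, frames {7,3}
7 -> hit
6 -> miss, frames {3,7,6}
3 -> hit
8 -> miss, evict 7, frames {6,3,8}
6 -> hit
3 -> hit
2 -> miss, evict 8, frames {6,3,2}
3 -> hit
8 -> miss, evict 6, frames {2,3,8}
3 -> hit
2 -> hit
3 -> hit
Page faults: 6.

6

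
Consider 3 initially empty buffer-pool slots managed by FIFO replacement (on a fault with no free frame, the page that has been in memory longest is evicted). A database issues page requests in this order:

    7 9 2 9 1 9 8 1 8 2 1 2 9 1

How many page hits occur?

8

7 → fault, frames [7]
9 → fault, frames [7, 9]
2 → fault, frames [7, 9, 2]
9 → hit
1 → fault, evict 7, frames [9, 2, 1]
9 → hit
8 → fault, evict 9, frames [2, 1, 8]
1 → hit
8 → hit
2 → hit
1 → hit
2 → hit
9 → fault, evict 2, frames [1, 8, 9]
1 → hit
Hits: 8.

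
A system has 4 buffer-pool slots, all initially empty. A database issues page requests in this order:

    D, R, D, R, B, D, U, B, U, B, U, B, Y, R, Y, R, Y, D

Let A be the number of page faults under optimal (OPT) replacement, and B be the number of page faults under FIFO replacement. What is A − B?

-1

Under OPT: F F . . F . F . . . . . F . . . . . → 5 faults.
Under FIFO: F F . . F . F . . . . . F . . . . F → 6 faults.
A − B = 5 − 6 = -1.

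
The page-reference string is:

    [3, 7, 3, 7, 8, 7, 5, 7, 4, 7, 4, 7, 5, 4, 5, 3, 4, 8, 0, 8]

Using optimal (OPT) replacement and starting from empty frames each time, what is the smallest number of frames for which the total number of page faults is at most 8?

3

f=1: 20 faults
f=2: 9 faults
f=3: 8 faults
f=4: 7 faults
f=5: 6 faults
f=6: 6 faults
Smallest f with faults ≤ 8 is 3.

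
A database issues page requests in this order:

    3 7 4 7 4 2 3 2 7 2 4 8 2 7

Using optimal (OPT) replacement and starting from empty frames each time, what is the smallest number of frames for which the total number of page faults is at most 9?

2

f=1: 14 faults
f=2: 9 faults
f=3: 6 faults
f=4: 5 faults
f=5: 5 faults
Smallest f with faults ≤ 9 is 2.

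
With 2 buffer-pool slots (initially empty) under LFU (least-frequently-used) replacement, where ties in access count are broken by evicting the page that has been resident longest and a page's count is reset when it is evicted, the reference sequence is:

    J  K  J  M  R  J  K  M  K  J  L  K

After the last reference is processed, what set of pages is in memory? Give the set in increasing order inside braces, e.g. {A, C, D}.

J: fault, frames (J)
K: fault, frames (J K)
J: hit
M: fault, evict K, frames (J M)
R: fault, evict M, frames (J R)
J: hit
K: fault, evict R, frames (J K)
M: fault, evict K, frames (J M)
K: fault, evict M, frames (J K)
J: hit
L: fault, evict K, frames (J L)
K: fault, evict L, frames (J K)

{J, K}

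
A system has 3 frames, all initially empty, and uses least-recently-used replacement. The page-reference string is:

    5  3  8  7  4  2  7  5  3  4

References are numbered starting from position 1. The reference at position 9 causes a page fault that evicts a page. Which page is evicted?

pos 1: 5: fault, frames (5)
pos 2: 3: fault, frames (5 3)
pos 3: 8: fault, frames (5 3 8)
pos 4: 7: fault, evict 5, frames (3 8 7)
pos 5: 4: fault, evict 3, frames (8 7 4)
pos 6: 2: fault, evict 8, frames (7 4 2)
pos 7: 7: hit
pos 8: 5: fault, evict 4, frames (2 7 5)
pos 9: 3: fault, evict 2, frames (7 5 3)
At position 9, page 2 is evicted.

2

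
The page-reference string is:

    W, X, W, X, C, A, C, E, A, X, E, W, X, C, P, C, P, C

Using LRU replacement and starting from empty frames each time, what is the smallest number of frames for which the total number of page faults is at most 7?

f=1: 18 faults
f=2: 12 faults
f=3: 9 faults
f=4: 8 faults
f=5: 6 faults
f=6: 6 faults
Smallest f with faults ≤ 7 is 5.

5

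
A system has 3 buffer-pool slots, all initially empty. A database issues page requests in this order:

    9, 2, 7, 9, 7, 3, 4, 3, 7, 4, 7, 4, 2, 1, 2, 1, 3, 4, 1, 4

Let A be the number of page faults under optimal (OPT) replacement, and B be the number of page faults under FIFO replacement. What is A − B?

-1

Under OPT: F F F . . F F . . . . . F F . . . F . . → 8 faults.
Under FIFO: F F F . . F F . . . . . F F . . F F . . → 9 faults.
A − B = 8 − 9 = -1.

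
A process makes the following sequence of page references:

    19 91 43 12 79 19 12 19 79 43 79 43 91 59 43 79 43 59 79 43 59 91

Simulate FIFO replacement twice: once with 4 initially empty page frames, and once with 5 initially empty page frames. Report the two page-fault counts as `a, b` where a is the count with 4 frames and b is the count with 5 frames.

10, 6

4 frames: F F F F F F . . . . . . F F F F . . . . . . → 10 faults.
5 frames: F F F F F . . . . . . . . F . . . . . . . . → 6 faults.
6 < 10: adding a frame reduced faults, as is typical.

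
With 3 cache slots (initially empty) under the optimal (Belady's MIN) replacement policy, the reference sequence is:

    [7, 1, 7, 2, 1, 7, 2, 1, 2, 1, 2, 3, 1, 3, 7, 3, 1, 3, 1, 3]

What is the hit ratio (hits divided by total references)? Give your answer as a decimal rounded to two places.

0.80

7 → fault, frames [7]
1 → fault, frames [7, 1]
7 → hit
2 → fault, frames [7, 1, 2]
1 → hit
7 → hit
2 → hit
1 → hit
2 → hit
1 → hit
2 → hit
3 → fault, evict 2, frames [7, 1, 3]
1 → hit
3 → hit
7 → hit
3 → hit
1 → hit
3 → hit
1 → hit
3 → hit
Hits: 16 of 20 references → 16/20 = 0.8000.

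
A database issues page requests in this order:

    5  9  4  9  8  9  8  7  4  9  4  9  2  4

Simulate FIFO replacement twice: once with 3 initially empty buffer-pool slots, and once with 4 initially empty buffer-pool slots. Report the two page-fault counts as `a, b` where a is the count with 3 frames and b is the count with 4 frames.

8, 6

3 frames: F F F . F . . F . F F . F . → 8 faults.
4 frames: F F F . F . . F . . . . F . → 6 faults.
6 < 8: adding a frame reduced faults, as is typical.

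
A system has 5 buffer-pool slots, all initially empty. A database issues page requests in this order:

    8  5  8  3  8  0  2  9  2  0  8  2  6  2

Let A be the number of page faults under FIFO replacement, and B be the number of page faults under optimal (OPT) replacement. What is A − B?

Under FIFO: F F . F . F F F . . F . F . → 8 faults.
Under OPT: F F . F . F F F . . . . F . → 7 faults.
A − B = 8 − 7 = 1.

1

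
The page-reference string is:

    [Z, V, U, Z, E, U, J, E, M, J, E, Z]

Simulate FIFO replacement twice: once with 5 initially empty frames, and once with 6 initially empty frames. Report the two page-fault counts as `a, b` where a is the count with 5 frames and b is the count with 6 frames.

5 frames: F F F . F . F . F . . F → 7 faults.
6 frames: F F F . F . F . F . . . → 6 faults.
6 < 7: adding a frame reduced faults, as is typical.

7, 6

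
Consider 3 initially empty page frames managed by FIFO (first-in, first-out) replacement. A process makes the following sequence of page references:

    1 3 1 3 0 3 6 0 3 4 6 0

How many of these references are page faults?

1 -> miss, frames [1]
3 -> miss, frames [1, 3]
1 -> hit
3 -> hit
0 -> miss, frames [1, 3, 0]
3 -> hit
6 -> miss, evict 1, frames [3, 0, 6]
0 -> hit
3 -> hit
4 -> miss, evict 3, frames [0, 6, 4]
6 -> hit
0 -> hit
Page faults: 5.

5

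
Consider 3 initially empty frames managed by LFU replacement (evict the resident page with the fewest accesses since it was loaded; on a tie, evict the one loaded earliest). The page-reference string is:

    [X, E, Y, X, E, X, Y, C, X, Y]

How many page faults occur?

4

X: fault, frames (X)
E: fault, frames (X E)
Y: fault, frames (X E Y)
X: hit
E: hit
X: hit
Y: hit
C: fault, evict E, frames (X Y C)
X: hit
Y: hit
Page faults: 4.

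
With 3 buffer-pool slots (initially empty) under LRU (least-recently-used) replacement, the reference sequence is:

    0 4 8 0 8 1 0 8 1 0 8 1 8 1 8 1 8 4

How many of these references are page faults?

5

0 → fault, frames (0)
4 → fault, frames (0 4)
8 → fault, frames (0 4 8)
0 → hit
8 → hit
1 → fault, evict 4, frames (0 8 1)
0 → hit
8 → hit
1 → hit
0 → hit
8 → hit
1 → hit
8 → hit
1 → hit
8 → hit
1 → hit
8 → hit
4 → fault, evict 0, frames (1 8 4)
Page faults: 5.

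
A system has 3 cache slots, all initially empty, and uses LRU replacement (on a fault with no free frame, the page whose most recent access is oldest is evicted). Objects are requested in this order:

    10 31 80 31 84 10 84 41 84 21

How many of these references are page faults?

7

10 -> fault, frames [10]
31 -> fault, frames [10, 31]
80 -> fault, frames [10, 31, 80]
31 -> hit
84 -> fault, evict 10, frames [80, 31, 84]
10 -> fault, evict 80, frames [31, 84, 10]
84 -> hit
41 -> fault, evict 31, frames [10, 84, 41]
84 -> hit
21 -> fault, evict 10, frames [41, 84, 21]
Page faults: 7.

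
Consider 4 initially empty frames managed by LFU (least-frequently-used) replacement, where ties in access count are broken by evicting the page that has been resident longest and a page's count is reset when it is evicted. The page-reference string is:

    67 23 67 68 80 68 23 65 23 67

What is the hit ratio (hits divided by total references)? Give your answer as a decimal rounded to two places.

0.50

67 → miss, frames {67}
23 → miss, frames {67,23}
67 → hit
68 → miss, frames {67,23,68}
80 → miss, frames {67,23,68,80}
68 → hit
23 → hit
65 → miss, evict 80, frames {67,23,68,65}
23 → hit
67 → hit
Hits: 5 of 10 references → 5/10 = 0.5000.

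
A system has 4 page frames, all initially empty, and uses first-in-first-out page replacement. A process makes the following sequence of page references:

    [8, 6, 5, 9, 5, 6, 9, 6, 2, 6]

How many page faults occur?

5

8: fault, frames [8]
6: fault, frames [8, 6]
5: fault, frames [8, 6, 5]
9: fault, frames [8, 6, 5, 9]
5: hit
6: hit
9: hit
6: hit
2: fault, evict 8, frames [6, 5, 9, 2]
6: hit
Page faults: 5.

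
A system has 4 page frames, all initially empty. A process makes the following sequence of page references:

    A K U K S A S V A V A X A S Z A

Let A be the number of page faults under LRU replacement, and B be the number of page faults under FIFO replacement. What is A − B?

Under LRU: F F F . F . . F . . . F . . F . → 7 faults.
Under FIFO: F F F . F . . F F . . F . . F . → 8 faults.
A − B = 7 − 8 = -1.

-1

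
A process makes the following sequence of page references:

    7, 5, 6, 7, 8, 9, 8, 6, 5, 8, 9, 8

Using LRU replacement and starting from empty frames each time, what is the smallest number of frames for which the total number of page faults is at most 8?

f=1: 12 faults
f=2: 10 faults
f=3: 8 faults
f=4: 6 faults
f=5: 5 faults
Smallest f with faults ≤ 8 is 3.

3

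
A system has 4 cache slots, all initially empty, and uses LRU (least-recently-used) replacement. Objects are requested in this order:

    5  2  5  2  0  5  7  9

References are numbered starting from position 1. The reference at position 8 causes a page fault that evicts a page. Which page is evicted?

pos 1: 5 → miss, frames {5}
pos 2: 2 → miss, frames {5,2}
pos 3: 5 → hit
pos 4: 2 → hit
pos 5: 0 → miss, frames {5,2,0}
pos 6: 5 → hit
pos 7: 7 → miss, frames {2,0,5,7}
pos 8: 9 → miss, evict 2, frames {0,5,7,9}
At position 8, page 2 is evicted.

2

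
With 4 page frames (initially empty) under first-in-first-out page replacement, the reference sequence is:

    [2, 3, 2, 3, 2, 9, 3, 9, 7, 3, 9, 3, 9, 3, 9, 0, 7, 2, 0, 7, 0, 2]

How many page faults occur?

6

2 -> fault, frames {2}
3 -> fault, frames {2,3}
2 -> hit
3 -> hit
2 -> hit
9 -> fault, frames {2,3,9}
3 -> hit
9 -> hit
7 -> fault, frames {2,3,9,7}
3 -> hit
9 -> hit
3 -> hit
9 -> hit
3 -> hit
9 -> hit
0 -> fault, evict 2, frames {3,9,7,0}
7 -> hit
2 -> fault, evict 3, frames {9,7,0,2}
0 -> hit
7 -> hit
0 -> hit
2 -> hit
Page faults: 6.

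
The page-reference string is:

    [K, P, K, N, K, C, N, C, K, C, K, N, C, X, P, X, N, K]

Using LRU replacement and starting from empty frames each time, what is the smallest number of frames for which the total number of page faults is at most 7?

f=1: 18 faults
f=2: 12 faults
f=3: 8 faults
f=4: 7 faults
f=5: 5 faults
Smallest f with faults ≤ 7 is 4.

4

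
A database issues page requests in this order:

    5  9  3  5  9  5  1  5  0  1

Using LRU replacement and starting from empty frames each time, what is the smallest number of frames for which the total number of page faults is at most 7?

f=1: 10 faults
f=2: 8 faults
f=3: 5 faults
f=4: 5 faults
f=5: 5 faults
Smallest f with faults ≤ 7 is 3.

3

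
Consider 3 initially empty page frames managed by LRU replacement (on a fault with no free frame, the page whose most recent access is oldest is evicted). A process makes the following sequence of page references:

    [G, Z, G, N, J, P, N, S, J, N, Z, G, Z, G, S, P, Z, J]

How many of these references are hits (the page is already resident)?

G: miss, frames [G]
Z: miss, frames [G, Z]
G: hit
N: miss, frames [Z, G, N]
J: miss, evict Z, frames [G, N, J]
P: miss, evict G, frames [N, J, P]
N: hit
S: miss, evict J, frames [P, N, S]
J: miss, evict P, frames [N, S, J]
N: hit
Z: miss, evict S, frames [J, N, Z]
G: miss, evict J, frames [N, Z, G]
Z: hit
G: hit
S: miss, evict N, frames [Z, G, S]
P: miss, evict Z, frames [G, S, P]
Z: miss, evict G, frames [S, P, Z]
J: miss, evict S, frames [P, Z, J]
Hits: 5.

5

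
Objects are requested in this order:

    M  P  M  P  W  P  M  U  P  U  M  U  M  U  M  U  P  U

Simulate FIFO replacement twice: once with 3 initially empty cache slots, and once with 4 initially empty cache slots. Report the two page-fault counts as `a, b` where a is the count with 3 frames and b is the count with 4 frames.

3 frames: F F . . F . . F . . F . . . . . F . → 6 faults.
4 frames: F F . . F . . F . . . . . . . . . . → 4 faults.
4 < 6: adding a frame reduced faults, as is typical.

6, 4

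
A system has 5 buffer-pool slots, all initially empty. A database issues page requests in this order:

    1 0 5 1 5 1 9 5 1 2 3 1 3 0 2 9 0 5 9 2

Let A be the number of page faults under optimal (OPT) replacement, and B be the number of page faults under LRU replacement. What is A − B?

Under OPT: F F F . . . F . . F F . . . . . . F . . → 7 faults.
Under LRU: F F F . . . F . . F F . . F . F . F . . → 9 faults.
A − B = 7 − 9 = -2.

-2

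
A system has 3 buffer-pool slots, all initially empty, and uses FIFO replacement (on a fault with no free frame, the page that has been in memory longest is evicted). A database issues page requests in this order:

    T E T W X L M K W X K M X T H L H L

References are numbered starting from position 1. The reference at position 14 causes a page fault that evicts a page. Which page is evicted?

pos 1: T -> miss, frames [T]
pos 2: E -> miss, frames [T, E]
pos 3: T -> hit
pos 4: W -> miss, frames [T, E, W]
pos 5: X -> miss, evict T, frames [E, W, X]
pos 6: L -> miss, evict E, frames [W, X, L]
pos 7: M -> miss, evict W, frames [X, L, M]
pos 8: K -> miss, evict X, frames [L, M, K]
pos 9: W -> miss, evict L, frames [M, K, W]
pos 10: X -> miss, evict M, frames [K, W, X]
pos 11: K -> hit
pos 12: M -> miss, evict K, frames [W, X, M]
pos 13: X -> hit
pos 14: T -> miss, evict W, frames [X, M, T]
At position 14, page W is evicted.

W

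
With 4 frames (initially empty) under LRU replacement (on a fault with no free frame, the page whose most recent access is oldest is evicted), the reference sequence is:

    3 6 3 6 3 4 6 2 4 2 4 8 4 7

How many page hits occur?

3 → miss, frames [3]
6 → miss, frames [3, 6]
3 → hit
6 → hit
3 → hit
4 → miss, frames [6, 3, 4]
6 → hit
2 → miss, frames [3, 4, 6, 2]
4 → hit
2 → hit
4 → hit
8 → miss, evict 3, frames [6, 2, 4, 8]
4 → hit
7 → miss, evict 6, frames [2, 8, 4, 7]
Hits: 8.

8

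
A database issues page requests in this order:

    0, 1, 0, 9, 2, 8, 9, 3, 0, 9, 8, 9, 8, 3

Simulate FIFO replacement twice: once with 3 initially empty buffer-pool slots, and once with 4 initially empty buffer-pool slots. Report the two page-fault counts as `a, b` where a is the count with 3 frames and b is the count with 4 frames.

3 frames: F F . F F F . F F F F . . F → 10 faults.
4 frames: F F . F F F . F F F . . . . → 8 faults.
8 < 10: adding a frame reduced faults, as is typical.

10, 8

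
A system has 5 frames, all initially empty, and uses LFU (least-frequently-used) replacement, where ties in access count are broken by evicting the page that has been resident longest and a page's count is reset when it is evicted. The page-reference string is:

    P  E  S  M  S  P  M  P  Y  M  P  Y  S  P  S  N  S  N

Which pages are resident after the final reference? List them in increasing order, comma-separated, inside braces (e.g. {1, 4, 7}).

P → miss, frames {P}
E → miss, frames {P,E}
S → miss, frames {P,E,S}
M → miss, frames {P,E,S,M}
S → hit
P → hit
M → hit
P → hit
Y → miss, frames {P,E,S,M,Y}
M → hit
P → hit
Y → hit
S → hit
P → hit
S → hit
N → miss, evict E, frames {P,S,M,Y,N}
S → hit
N → hit

{M, N, P, S, Y}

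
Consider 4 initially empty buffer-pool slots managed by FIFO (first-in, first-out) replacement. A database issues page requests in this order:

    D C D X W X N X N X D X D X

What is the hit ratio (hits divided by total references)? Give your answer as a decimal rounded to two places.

0.57

D → miss, frames (D)
C → miss, frames (D C)
D → hit
X → miss, frames (D C X)
W → miss, frames (D C X W)
X → hit
N → miss, evict D, frames (C X W N)
X → hit
N → hit
X → hit
D → miss, evict C, frames (X W N D)
X → hit
D → hit
X → hit
Hits: 8 of 14 references → 8/14 = 0.5714.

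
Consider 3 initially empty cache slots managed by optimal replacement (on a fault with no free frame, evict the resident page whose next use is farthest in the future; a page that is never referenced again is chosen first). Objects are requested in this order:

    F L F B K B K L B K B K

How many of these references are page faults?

4

F → miss, frames (F)
L → miss, frames (F L)
F → hit
B → miss, frames (F L B)
K → miss, evict F, frames (L B K)
B → hit
K → hit
L → hit
B → hit
K → hit
B → hit
K → hit
Page faults: 4.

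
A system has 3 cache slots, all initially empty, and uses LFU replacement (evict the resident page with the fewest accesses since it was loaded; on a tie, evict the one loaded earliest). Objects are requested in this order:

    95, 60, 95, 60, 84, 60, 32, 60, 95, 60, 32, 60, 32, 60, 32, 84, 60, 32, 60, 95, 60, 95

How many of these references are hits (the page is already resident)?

16

95: fault, frames [95]
60: fault, frames [95, 60]
95: hit
60: hit
84: fault, frames [95, 60, 84]
60: hit
32: fault, evict 84, frames [95, 60, 32]
60: hit
95: hit
60: hit
32: hit
60: hit
32: hit
60: hit
32: hit
84: fault, evict 95, frames [60, 32, 84]
60: hit
32: hit
60: hit
95: fault, evict 84, frames [60, 32, 95]
60: hit
95: hit
Hits: 16.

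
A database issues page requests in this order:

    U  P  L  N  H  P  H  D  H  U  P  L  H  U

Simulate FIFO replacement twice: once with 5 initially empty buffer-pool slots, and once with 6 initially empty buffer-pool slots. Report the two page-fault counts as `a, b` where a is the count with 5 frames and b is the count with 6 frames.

9, 6

5 frames: F F F F F . . F . F F F . . → 9 faults.
6 frames: F F F F F . . F . . . . . . → 6 faults.
6 < 9: adding a frame reduced faults, as is typical.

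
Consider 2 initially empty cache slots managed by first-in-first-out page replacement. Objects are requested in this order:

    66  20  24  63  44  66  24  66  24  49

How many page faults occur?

66 → miss, frames (66)
20 → miss, frames (66 20)
24 → miss, evict 66, frames (20 24)
63 → miss, evict 20, frames (24 63)
44 → miss, evict 24, frames (63 44)
66 → miss, evict 63, frames (44 66)
24 → miss, evict 44, frames (66 24)
66 → hit
24 → hit
49 → miss, evict 66, frames (24 49)
Page faults: 8.

8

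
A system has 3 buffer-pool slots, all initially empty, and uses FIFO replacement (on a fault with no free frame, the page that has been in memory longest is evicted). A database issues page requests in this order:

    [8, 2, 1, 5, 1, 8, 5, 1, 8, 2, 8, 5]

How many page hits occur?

8: miss, frames {8}
2: miss, frames {8,2}
1: miss, frames {8,2,1}
5: miss, evict 8, frames {2,1,5}
1: hit
8: miss, evict 2, frames {1,5,8}
5: hit
1: hit
8: hit
2: miss, evict 1, frames {5,8,2}
8: hit
5: hit
Hits: 6.

6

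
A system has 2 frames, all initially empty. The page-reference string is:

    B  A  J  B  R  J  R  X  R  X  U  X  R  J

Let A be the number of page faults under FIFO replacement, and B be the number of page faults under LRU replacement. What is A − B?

Under FIFO: F F F F F F . F F . F F F F → 12 faults.
Under LRU: F F F F F F . F . . F . F F → 10 faults.
A − B = 12 − 10 = 2.

2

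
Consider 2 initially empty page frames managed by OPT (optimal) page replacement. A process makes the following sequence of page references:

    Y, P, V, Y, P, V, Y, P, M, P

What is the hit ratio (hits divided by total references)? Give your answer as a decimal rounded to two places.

0.40

Y -> fault, frames (Y)
P -> fault, frames (Y P)
V -> fault, evict P, frames (Y V)
Y -> hit
P -> fault, evict Y, frames (V P)
V -> hit
Y -> fault, evict V, frames (P Y)
P -> hit
M -> fault, evict Y, frames (P M)
P -> hit
Hits: 4 of 10 references → 4/10 = 0.4000.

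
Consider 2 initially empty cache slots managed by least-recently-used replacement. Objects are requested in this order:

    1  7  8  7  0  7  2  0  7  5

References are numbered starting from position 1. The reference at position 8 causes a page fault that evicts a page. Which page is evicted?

7

pos 1: 1 -> miss, frames {1}
pos 2: 7 -> miss, frames {1,7}
pos 3: 8 -> miss, evict 1, frames {7,8}
pos 4: 7 -> hit
pos 5: 0 -> miss, evict 8, frames {7,0}
pos 6: 7 -> hit
pos 7: 2 -> miss, evict 0, frames {7,2}
pos 8: 0 -> miss, evict 7, frames {2,0}
At position 8, page 7 is evicted.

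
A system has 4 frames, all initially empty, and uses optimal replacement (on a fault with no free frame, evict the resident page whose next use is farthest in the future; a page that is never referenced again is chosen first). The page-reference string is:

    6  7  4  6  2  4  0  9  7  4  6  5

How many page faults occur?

6: fault, frames (6)
7: fault, frames (6 7)
4: fault, frames (6 7 4)
6: hit
2: fault, frames (6 7 4 2)
4: hit
0: fault, evict 2, frames (6 7 4 0)
9: fault, evict 0, frames (6 7 4 9)
7: hit
4: hit
6: hit
5: fault, evict 9, frames (6 7 4 5)
Page faults: 7.

7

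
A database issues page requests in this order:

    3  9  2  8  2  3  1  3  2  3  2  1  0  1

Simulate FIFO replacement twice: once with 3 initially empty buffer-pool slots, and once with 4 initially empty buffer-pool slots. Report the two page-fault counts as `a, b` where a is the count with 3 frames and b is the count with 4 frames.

8, 7

3 frames: F F F F . F F . F . . . F . → 8 faults.
4 frames: F F F F . . F F . . . . F . → 7 faults.
7 < 8: adding a frame reduced faults, as is typical.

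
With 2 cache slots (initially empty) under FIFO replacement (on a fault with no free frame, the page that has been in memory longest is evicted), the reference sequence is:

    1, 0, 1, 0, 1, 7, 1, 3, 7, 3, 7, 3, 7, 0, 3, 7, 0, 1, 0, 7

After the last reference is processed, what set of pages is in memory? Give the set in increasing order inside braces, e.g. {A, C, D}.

1: miss, frames {1}
0: miss, frames {1,0}
1: hit
0: hit
1: hit
7: miss, evict 1, frames {0,7}
1: miss, evict 0, frames {7,1}
3: miss, evict 7, frames {1,3}
7: miss, evict 1, frames {3,7}
3: hit
7: hit
3: hit
7: hit
0: miss, evict 3, frames {7,0}
3: miss, evict 7, frames {0,3}
7: miss, evict 0, frames {3,7}
0: miss, evict 3, frames {7,0}
1: miss, evict 7, frames {0,1}
0: hit
7: miss, evict 0, frames {1,7}

{1, 7}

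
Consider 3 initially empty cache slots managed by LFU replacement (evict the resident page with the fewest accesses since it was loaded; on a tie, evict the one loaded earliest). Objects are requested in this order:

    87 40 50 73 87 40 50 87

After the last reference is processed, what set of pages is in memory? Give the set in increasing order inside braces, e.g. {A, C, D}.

87 -> fault, frames {87}
40 -> fault, frames {87,40}
50 -> fault, frames {87,40,50}
73 -> fault, evict 87, frames {40,50,73}
87 -> fault, evict 40, frames {50,73,87}
40 -> fault, evict 50, frames {73,87,40}
50 -> fault, evict 73, frames {87,40,50}
87 -> hit

{40, 50, 87}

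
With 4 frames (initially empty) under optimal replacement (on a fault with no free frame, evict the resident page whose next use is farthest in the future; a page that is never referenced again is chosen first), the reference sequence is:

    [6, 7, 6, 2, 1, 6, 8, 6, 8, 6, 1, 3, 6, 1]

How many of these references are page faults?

6 -> fault, frames [6]
7 -> fault, frames [6, 7]
6 -> hit
2 -> fault, frames [6, 7, 2]
1 -> fault, frames [6, 7, 2, 1]
6 -> hit
8 -> fault, evict 2, frames [6, 7, 1, 8]
6 -> hit
8 -> hit
6 -> hit
1 -> hit
3 -> fault, evict 8, frames [6, 7, 1, 3]
6 -> hit
1 -> hit
Page faults: 6.

6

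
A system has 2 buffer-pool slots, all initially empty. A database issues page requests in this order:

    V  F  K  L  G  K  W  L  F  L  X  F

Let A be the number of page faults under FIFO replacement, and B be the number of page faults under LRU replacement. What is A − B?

Under FIFO: F F F F F F F F F . F . → 10 faults.
Under LRU: F F F F F F F F F . F F → 11 faults.
A − B = 10 − 11 = -1.

-1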